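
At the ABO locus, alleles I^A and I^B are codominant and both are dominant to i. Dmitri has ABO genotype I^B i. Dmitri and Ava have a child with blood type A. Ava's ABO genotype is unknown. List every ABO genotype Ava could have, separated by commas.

I^A I^A, I^A I^B, I^A i

For each candidate genotype of Ava, check whether crossing it with I^B i can produce every observed child phenotype.
  I^A I^A → possible child types {A, AB} ✓
  I^A I^B → possible child types {A, B, AB} ✓
  I^A i → possible child types {O, A, B, AB} ✓
  I^B I^B → possible child types {B} ✗
  I^B i → possible child types {O, B} ✗
  i i → possible child types {O, B} ✗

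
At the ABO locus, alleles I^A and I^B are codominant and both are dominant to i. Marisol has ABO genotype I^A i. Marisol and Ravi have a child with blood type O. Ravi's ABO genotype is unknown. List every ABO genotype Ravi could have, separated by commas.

I^A i, I^B i, i i

For each candidate genotype of Ravi, check whether crossing it with I^A i can produce every observed child phenotype.
  I^A I^A → possible child types {A} ✗
  I^A I^B → possible child types {A, B, AB} ✗
  I^A i → possible child types {O, A} ✓
  I^B I^B → possible child types {B, AB} ✗
  I^B i → possible child types {O, A, B, AB} ✓
  i i → possible child types {O, A} ✓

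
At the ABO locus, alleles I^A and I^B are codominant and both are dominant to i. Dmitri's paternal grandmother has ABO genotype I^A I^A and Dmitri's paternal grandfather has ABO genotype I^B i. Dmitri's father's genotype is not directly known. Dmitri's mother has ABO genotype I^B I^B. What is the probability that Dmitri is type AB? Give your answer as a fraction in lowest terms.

1/2

Dmitri's father's ABO genotype from I^A I^A × I^B i: 1/2 I^A I^B, 1/2 I^A i.
Crossing each possibility with the mother I^B I^B and summing P(type AB): 1/2·1/2 + 1/2·1/2 = 1/2.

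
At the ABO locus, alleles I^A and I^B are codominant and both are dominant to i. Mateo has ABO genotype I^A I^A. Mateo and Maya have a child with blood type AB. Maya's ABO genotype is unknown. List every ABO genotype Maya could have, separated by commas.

I^A I^B, I^B I^B, I^B i

For each candidate genotype of Maya, check whether crossing it with I^A I^A can produce every observed child phenotype.
  I^A I^A → possible child types {A} ✗
  I^A I^B → possible child types {A, AB} ✓
  I^A i → possible child types {A} ✗
  I^B I^B → possible child types {AB} ✓
  I^B i → possible child types {A, AB} ✓
  i i → possible child types {A} ✗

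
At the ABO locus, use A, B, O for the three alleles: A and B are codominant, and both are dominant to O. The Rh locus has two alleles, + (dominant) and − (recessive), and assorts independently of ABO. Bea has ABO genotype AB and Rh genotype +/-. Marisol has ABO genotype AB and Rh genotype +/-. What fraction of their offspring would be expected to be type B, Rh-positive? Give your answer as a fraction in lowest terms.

3/16

ABO cross AB × AB → offspring phenotypes: 1/4 A, 1/4 B, 1/2 AB.
Rh cross +/- × +/- → 3/4 Rh+, 1/4 Rh-.
Independent loci: P(type B, Rh-positive) = 1/4 × 3/4 = 3/16.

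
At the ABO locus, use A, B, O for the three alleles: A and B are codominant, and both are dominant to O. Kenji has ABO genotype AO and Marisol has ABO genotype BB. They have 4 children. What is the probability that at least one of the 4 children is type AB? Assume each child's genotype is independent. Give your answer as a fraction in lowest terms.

15/16

ABO cross AO × BB → 1/2 B, 1/2 AB.
So P(type AB) = 1/2 per child.
P(none) = (1/2)^4 = 1/16; P(at least one) = 1 − 1/16 = 15/16.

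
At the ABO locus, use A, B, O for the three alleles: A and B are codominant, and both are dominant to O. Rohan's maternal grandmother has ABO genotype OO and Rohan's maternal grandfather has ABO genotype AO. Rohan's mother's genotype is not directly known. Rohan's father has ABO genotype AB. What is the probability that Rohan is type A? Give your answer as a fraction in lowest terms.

1/2

Rohan's mother's ABO genotype from OO × AO: 1/2 AO, 1/2 OO.
Crossing each possibility with the father AB and summing P(type A): 1/2·1/2 + 1/2·1/2 = 1/2.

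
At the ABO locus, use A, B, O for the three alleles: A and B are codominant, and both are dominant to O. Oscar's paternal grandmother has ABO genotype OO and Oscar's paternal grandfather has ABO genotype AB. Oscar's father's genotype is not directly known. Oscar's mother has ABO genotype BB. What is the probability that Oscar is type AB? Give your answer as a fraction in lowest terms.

1/4

Oscar's father's ABO genotype from OO × AB: 1/2 AO, 1/2 BO.
Crossing each possibility with the mother BB and summing P(type AB): 1/2·1/2 + 1/2·0 = 1/4.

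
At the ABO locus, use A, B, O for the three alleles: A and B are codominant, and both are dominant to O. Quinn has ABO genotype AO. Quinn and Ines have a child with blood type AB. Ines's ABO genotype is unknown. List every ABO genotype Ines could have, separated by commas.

AB, BB, BO

For each candidate genotype of Ines, check whether crossing it with AO can produce every observed child phenotype.
  AA → possible child types {A} ✗
  AB → possible child types {A, B, AB} ✓
  AO → possible child types {O, A} ✗
  BB → possible child types {B, AB} ✓
  BO → possible child types {O, A, B, AB} ✓
  OO → possible child types {O, A} ✗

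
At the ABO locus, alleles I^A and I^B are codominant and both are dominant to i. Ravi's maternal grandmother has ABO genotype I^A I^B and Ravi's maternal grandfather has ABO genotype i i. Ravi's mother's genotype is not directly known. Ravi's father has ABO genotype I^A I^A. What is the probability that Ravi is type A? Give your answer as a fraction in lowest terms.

Ravi's mother's ABO genotype from I^A I^B × i i: 1/2 I^A i, 1/2 I^B i.
Crossing each possibility with the father I^A I^A and summing P(type A): 1/2·1 + 1/2·1/2 = 3/4.

3/4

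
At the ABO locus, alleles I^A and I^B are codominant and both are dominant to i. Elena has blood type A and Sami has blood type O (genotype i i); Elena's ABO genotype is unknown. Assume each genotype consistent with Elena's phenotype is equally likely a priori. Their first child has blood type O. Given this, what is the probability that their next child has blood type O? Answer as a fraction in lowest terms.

Possible genotypes: Elena ∈ {I^A I^A, I^A i}; Sami ∈ {i i}.
Weight each parental genotype pair by prior × P(type-O child):
  I^A i × i i: posterior weight 1; P(next child type O) = 1/2.
Weighted sum = 1/2.

1/2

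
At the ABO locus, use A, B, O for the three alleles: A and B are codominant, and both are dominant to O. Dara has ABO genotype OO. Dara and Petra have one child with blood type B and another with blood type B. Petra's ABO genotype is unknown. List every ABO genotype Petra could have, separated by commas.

AB, BB, BO

For each candidate genotype of Petra, check whether crossing it with OO can produce every observed child phenotype.
  AA → possible child types {A} ✗
  AB → possible child types {A, B} ✓
  AO → possible child types {O, A} ✗
  BB → possible child types {B} ✓
  BO → possible child types {O, B} ✓
  OO → possible child types {O} ✗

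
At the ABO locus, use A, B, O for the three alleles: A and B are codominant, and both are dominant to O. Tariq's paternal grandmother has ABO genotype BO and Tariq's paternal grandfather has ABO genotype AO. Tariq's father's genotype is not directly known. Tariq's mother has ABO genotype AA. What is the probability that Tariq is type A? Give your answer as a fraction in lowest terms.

3/4

Tariq's father's ABO genotype from BO × AO: 1/4 AB, 1/4 AO, 1/4 BO, 1/4 OO.
Crossing each possibility with the mother AA and summing P(type A): 1/4·1/2 + 1/4·1 + 1/4·1/2 + 1/4·1 = 3/4.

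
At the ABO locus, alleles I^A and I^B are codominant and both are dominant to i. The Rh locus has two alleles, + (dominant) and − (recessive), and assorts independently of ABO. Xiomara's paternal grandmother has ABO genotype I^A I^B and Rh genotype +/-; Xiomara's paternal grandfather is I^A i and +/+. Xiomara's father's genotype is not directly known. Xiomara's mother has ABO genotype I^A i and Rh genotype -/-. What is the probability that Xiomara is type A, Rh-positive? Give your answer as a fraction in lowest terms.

Xiomara's father's ABO genotype from I^A I^B × I^A i: 1/4 I^A I^A, 1/4 I^A I^B, 1/4 I^A i, 1/4 I^B i.
Crossing each possibility with the mother I^A i and summing P(type A): 1/4·1 + 1/4·1/2 + 1/4·3/4 + 1/4·1/4 = 5/8.
Similarly for Rh via the father's Rh distribution: P(Rh+) = 3/4.
Independent loci: 5/8 × 3/4 = 15/32.

15/32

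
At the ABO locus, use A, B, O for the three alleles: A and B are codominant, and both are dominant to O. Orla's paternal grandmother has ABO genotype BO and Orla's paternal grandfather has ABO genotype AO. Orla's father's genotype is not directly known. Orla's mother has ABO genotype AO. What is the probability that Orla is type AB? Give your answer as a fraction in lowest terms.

Orla's father's ABO genotype from BO × AO: 1/4 AB, 1/4 AO, 1/4 BO, 1/4 OO.
Crossing each possibility with the mother AO and summing P(type AB): 1/4·1/4 + 1/4·0 + 1/4·1/4 + 1/4·0 = 1/8.

1/8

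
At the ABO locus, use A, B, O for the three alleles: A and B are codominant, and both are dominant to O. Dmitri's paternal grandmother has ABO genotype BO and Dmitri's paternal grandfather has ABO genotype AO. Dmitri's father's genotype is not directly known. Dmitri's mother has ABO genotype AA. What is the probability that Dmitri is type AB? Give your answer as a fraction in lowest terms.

Dmitri's father's ABO genotype from BO × AO: 1/4 AB, 1/4 AO, 1/4 BO, 1/4 OO.
Crossing each possibility with the mother AA and summing P(type AB): 1/4·1/2 + 1/4·0 + 1/4·1/2 + 1/4·0 = 1/4.

1/4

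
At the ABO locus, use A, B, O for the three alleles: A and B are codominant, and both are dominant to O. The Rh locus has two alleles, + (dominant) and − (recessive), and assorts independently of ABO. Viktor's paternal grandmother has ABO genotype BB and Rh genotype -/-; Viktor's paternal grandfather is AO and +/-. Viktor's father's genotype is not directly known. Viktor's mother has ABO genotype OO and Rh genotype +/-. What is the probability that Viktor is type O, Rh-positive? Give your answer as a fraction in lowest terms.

Viktor's father's ABO genotype from BB × AO: 1/2 AB, 1/2 BO.
Crossing each possibility with the mother OO and summing P(type O): 1/2·0 + 1/2·1/2 = 1/4.
Similarly for Rh via the father's Rh distribution: P(Rh+) = 5/8.
Independent loci: 1/4 × 5/8 = 5/32.

5/32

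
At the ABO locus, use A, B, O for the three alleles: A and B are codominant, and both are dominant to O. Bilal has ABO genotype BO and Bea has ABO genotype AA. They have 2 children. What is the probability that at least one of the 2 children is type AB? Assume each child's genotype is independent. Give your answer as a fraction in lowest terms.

3/4

ABO cross BO × AA → 1/2 A, 1/2 AB.
So P(type AB) = 1/2 per child.
P(none) = (1/2)^2 = 1/4; P(at least one) = 1 − 1/4 = 3/4.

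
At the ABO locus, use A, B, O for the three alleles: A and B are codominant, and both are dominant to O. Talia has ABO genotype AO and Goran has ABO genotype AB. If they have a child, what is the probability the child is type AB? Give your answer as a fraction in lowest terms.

ABO cross AO × AB → offspring phenotypes: 1/2 A, 1/4 B, 1/4 AB.
So P(type AB) = 1/4.

1/4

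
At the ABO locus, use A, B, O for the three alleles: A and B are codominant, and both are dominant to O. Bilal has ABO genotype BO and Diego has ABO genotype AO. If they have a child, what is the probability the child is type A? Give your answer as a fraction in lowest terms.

1/4

ABO cross BO × AO → offspring phenotypes: 1/4 O, 1/4 A, 1/4 B, 1/4 AB.
So P(type A) = 1/4.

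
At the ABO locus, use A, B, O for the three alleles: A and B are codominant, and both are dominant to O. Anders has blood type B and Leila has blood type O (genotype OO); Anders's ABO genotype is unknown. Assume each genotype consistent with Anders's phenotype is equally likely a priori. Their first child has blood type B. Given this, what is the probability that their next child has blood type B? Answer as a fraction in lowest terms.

5/6

Possible genotypes: Anders ∈ {BB, BO}; Leila ∈ {OO}.
Weight each parental genotype pair by prior × P(type-B child):
  BB × OO: posterior weight 2/3; P(next child type B) = 1.
  BO × OO: posterior weight 1/3; P(next child type B) = 1/2.
Weighted sum = 5/6.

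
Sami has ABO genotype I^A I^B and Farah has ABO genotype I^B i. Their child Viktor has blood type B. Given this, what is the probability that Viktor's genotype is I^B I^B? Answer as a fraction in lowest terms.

Cross I^A I^B × I^B i → 1/4 I^A I^B, 1/4 I^A i, 1/4 I^B I^B, 1/4 I^B i.
Type-B genotypes among offspring: I^B I^B (1/4), I^B i (1/4); total 1/2.
P(I^B I^B | type B) = (1/4) / (1/2) = 1/2.

1/2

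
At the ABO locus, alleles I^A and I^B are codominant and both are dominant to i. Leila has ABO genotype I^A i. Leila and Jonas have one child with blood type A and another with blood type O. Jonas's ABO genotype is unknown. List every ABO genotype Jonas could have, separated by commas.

For each candidate genotype of Jonas, check whether crossing it with I^A i can produce every observed child phenotype.
  I^A I^A → possible child types {A} ✗
  I^A I^B → possible child types {A, B, AB} ✗
  I^A i → possible child types {O, A} ✓
  I^B I^B → possible child types {B, AB} ✗
  I^B i → possible child types {O, A, B, AB} ✓
  i i → possible child types {O, A} ✓

I^A i, I^B i, i i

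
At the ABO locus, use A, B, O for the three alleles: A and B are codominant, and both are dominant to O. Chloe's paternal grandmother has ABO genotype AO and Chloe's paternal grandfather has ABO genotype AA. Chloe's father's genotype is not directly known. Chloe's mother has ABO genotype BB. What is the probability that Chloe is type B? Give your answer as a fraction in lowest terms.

1/4

Chloe's father's ABO genotype from AO × AA: 1/2 AA, 1/2 AO.
Crossing each possibility with the mother BB and summing P(type B): 1/2·0 + 1/2·1/2 = 1/4.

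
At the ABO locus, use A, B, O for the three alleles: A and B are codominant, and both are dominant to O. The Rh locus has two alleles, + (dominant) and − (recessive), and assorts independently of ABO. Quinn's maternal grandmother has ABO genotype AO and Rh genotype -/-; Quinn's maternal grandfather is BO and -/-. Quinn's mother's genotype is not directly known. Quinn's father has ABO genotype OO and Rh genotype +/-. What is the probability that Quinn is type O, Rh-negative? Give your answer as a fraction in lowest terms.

1/4

Quinn's mother's ABO genotype from AO × BO: 1/4 AB, 1/4 AO, 1/4 BO, 1/4 OO.
Crossing each possibility with the father OO and summing P(type O): 1/4·0 + 1/4·1/2 + 1/4·1/2 + 1/4·1 = 1/2.
Similarly for Rh via the mother's Rh distribution: P(Rh-) = 1/2.
Independent loci: 1/2 × 1/2 = 1/4.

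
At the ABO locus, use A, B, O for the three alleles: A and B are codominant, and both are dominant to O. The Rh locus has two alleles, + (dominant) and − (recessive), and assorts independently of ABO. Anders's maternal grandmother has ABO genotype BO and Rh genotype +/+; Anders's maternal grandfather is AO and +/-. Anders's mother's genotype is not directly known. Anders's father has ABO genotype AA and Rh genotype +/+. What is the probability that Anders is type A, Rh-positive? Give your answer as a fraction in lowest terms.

3/4

Anders's mother's ABO genotype from BO × AO: 1/4 AB, 1/4 AO, 1/4 BO, 1/4 OO.
Crossing each possibility with the father AA and summing P(type A): 1/4·1/2 + 1/4·1 + 1/4·1/2 + 1/4·1 = 3/4.
Similarly for Rh via the mother's Rh distribution: P(Rh+) = 1.
Independent loci: 3/4 × 1 = 3/4.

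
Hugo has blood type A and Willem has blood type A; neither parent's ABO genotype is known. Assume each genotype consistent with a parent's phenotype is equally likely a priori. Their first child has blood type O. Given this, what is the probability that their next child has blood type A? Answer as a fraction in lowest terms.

Possible genotypes: Hugo ∈ {I^A I^A, I^A i}; Willem ∈ {I^A I^A, I^A i}.
Weight each parental genotype pair by prior × P(type-O child):
  I^A i × I^A i: posterior weight 1; P(next child type A) = 3/4.
Weighted sum = 3/4.

3/4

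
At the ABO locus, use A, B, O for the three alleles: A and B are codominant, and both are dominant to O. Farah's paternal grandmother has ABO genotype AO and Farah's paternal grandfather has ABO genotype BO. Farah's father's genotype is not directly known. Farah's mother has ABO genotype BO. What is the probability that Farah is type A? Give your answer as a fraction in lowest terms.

1/8

Farah's father's ABO genotype from AO × BO: 1/4 AB, 1/4 AO, 1/4 BO, 1/4 OO.
Crossing each possibility with the mother BO and summing P(type A): 1/4·1/4 + 1/4·1/4 + 1/4·0 + 1/4·0 = 1/8.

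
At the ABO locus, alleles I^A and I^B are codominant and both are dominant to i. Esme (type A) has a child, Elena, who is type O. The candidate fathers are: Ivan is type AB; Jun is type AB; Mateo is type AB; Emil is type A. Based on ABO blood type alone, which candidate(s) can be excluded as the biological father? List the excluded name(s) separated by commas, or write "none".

Ivan, Jun, Mateo

A candidate is excluded only if no genotype consistent with his phenotype could produce a type O child with a type A mother.
Ivan (type AB): no genotype consistent with that phenotype can produce a type-O child with a type-A mother.
Jun (type AB): no genotype consistent with that phenotype can produce a type-O child with a type-A mother.
Mateo (type AB): no genotype consistent with that phenotype can produce a type-O child with a type-A mother.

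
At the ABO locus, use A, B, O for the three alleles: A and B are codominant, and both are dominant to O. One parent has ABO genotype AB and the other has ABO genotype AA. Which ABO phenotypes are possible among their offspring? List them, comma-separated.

A, AB

Gametes from AB × AA give offspring ABO genotypes AA, AB, i.e. phenotypes A, AB.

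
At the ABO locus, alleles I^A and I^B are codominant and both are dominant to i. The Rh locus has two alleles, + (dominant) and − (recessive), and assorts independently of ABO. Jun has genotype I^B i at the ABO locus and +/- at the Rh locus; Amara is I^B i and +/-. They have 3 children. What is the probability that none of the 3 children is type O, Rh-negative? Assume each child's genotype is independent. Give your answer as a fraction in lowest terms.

3375/4096

ABO cross I^B i × I^B i → 1/4 O, 3/4 B.
Rh cross +/- × +/- → 3/4 Rh+, 1/4 Rh-; so P(type O, Rh-negative) = 1/4 × 1/4 = 1/16 per child.
P(not type O, Rh-negative) = 15/16 for one child; (15/16)^3 = 3375/4096.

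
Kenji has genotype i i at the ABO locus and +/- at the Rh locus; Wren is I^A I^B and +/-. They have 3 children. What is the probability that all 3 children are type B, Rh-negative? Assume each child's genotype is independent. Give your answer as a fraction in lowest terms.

ABO cross i i × I^A I^B → 1/2 A, 1/2 B.
Rh cross +/- × +/- → 3/4 Rh+, 1/4 Rh-; so P(type B, Rh-negative) = 1/2 × 1/4 = 1/8 per child.
All 3 independent: (1/8)^3 = 1/512.

1/512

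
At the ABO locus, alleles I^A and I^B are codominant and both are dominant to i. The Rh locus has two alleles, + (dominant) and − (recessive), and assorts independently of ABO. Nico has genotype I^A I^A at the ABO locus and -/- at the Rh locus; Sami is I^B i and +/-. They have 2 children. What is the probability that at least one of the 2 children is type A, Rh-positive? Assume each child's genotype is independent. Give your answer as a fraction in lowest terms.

7/16

ABO cross I^A I^A × I^B i → 1/2 A, 1/2 AB.
Rh cross -/- × +/- → 1/2 Rh+, 1/2 Rh-; so P(type A, Rh-positive) = 1/2 × 1/2 = 1/4 per child.
P(none) = (3/4)^2 = 9/16; P(at least one) = 1 − 9/16 = 7/16.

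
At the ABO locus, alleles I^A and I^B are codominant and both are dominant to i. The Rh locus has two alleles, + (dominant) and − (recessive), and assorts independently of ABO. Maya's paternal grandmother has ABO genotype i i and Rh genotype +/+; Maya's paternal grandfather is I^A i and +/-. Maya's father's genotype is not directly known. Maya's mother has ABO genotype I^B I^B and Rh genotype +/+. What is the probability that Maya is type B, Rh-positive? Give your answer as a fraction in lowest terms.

3/4

Maya's father's ABO genotype from i i × I^A i: 1/2 I^A i, 1/2 i i.
Crossing each possibility with the mother I^B I^B and summing P(type B): 1/2·1/2 + 1/2·1 = 3/4.
Similarly for Rh via the father's Rh distribution: P(Rh+) = 1.
Independent loci: 3/4 × 1 = 3/4.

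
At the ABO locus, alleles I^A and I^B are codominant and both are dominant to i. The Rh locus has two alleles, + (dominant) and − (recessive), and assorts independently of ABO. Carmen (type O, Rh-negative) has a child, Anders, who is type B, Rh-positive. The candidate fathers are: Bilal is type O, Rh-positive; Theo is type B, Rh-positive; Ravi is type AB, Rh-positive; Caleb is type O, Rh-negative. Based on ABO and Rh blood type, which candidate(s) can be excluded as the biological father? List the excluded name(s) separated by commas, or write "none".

Bilal, Caleb

A candidate is excluded only if no genotype consistent with his phenotype could produce a type B, Rh-positive child with a type O, Rh-negative mother.
Bilal (type O, Rh+): no genotype consistent with that phenotype can produce a type-B Rh+ child with a type-O mother.
Caleb (type O, Rh-): no genotype consistent with that phenotype can produce a type-B Rh+ child with a type-O mother.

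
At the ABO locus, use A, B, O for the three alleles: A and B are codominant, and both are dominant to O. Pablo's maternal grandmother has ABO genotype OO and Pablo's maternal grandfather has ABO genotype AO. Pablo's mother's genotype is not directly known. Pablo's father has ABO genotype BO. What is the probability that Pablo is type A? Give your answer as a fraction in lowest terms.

1/8

Pablo's mother's ABO genotype from OO × AO: 1/2 AO, 1/2 OO.
Crossing each possibility with the father BO and summing P(type A): 1/2·1/4 + 1/2·0 = 1/8.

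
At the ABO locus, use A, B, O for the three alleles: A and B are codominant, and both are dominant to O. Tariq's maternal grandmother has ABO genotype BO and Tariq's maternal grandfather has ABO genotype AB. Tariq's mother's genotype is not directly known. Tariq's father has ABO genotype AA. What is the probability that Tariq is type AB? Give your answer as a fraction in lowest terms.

1/2

Tariq's mother's ABO genotype from BO × AB: 1/4 AB, 1/4 AO, 1/4 BB, 1/4 BO.
Crossing each possibility with the father AA and summing P(type AB): 1/4·1/2 + 1/4·0 + 1/4·1 + 1/4·1/2 = 1/2.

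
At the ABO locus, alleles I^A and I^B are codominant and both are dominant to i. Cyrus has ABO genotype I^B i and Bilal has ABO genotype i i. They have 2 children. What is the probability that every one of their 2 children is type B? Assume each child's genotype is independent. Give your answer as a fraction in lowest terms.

1/4

ABO cross I^B i × i i → 1/2 O, 1/2 B.
So P(type B) = 1/2 per child.
All 2 independent: (1/2)^2 = 1/4.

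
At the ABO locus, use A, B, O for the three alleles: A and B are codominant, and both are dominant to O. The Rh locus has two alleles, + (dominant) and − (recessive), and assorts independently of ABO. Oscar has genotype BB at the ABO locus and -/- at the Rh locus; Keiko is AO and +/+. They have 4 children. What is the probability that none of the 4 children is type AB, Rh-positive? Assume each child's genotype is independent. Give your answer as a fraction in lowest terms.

1/16

ABO cross BB × AO → 1/2 B, 1/2 AB.
Rh cross -/- × +/+ → 1 Rh+; so P(type AB, Rh-positive) = 1/2 × 1 = 1/2 per child.
P(not type AB, Rh-positive) = 1/2 for one child; (1/2)^4 = 1/16.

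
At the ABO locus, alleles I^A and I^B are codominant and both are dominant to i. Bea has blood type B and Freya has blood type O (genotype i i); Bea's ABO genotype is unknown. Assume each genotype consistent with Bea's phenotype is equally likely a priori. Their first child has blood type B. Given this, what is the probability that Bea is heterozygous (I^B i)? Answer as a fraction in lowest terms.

1/3

Possible genotypes: Bea ∈ {I^B I^B, I^B i}; Freya ∈ {i i}.
Weight each parental genotype pair by prior × P(type-B child):
  I^B I^B × i i: posterior weight 2/3.
  I^B i × i i: posterior weight 1/3.
Sum the posterior weight over pairs where Bea is I^B i: 1/3.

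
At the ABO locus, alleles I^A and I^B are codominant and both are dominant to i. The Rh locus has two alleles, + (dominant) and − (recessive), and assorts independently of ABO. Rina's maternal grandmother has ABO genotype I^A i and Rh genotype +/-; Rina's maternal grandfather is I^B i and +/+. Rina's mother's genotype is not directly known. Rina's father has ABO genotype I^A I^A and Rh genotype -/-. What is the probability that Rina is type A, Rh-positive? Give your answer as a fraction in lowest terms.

Rina's mother's ABO genotype from I^A i × I^B i: 1/4 I^A I^B, 1/4 I^A i, 1/4 I^B i, 1/4 i i.
Crossing each possibility with the father I^A I^A and summing P(type A): 1/4·1/2 + 1/4·1 + 1/4·1/2 + 1/4·1 = 3/4.
Similarly for Rh via the mother's Rh distribution: P(Rh+) = 3/4.
Independent loci: 3/4 × 3/4 = 9/16.

9/16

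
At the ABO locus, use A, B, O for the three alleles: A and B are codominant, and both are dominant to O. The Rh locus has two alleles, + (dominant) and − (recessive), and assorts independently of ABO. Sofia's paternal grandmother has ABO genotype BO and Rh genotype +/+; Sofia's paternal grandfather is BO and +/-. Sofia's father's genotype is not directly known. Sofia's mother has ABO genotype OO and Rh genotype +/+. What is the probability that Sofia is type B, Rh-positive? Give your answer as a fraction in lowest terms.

Sofia's father's ABO genotype from BO × BO: 1/4 BB, 1/2 BO, 1/4 OO.
Crossing each possibility with the mother OO and summing P(type B): 1/4·1 + 1/2·1/2 + 1/4·0 = 1/2.
Similarly for Rh via the father's Rh distribution: P(Rh+) = 1.
Independent loci: 1/2 × 1 = 1/2.

1/2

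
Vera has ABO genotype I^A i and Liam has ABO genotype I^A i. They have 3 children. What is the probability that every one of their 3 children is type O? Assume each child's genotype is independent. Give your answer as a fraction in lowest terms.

ABO cross I^A i × I^A i → 1/4 O, 3/4 A.
So P(type O) = 1/4 per child.
All 3 independent: (1/4)^3 = 1/64.

1/64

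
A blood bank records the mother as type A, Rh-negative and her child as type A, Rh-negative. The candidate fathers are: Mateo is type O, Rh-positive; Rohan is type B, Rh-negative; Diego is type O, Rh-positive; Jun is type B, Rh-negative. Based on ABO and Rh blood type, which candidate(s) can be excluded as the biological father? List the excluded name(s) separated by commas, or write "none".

A candidate is excluded only if no genotype consistent with his phenotype could produce a type A, Rh-negative child with a type A, Rh-negative mother.
Every candidate has at least one consistent genotype combination, so none can be excluded.

none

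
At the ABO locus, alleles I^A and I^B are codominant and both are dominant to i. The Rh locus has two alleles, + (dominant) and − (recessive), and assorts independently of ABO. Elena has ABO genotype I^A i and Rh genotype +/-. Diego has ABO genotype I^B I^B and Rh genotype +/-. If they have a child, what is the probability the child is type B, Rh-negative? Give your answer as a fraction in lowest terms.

1/8

ABO cross I^A i × I^B I^B → offspring phenotypes: 1/2 B, 1/2 AB.
Rh cross +/- × +/- → 3/4 Rh+, 1/4 Rh-.
Independent loci: P(type B, Rh-negative) = 1/2 × 1/4 = 1/8.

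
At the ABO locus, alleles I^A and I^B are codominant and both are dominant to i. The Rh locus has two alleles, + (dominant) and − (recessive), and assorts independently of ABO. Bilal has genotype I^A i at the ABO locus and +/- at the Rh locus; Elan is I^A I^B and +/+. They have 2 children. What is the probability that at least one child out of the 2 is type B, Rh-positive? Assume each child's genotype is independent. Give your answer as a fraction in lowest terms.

7/16

ABO cross I^A i × I^A I^B → 1/2 A, 1/4 B, 1/4 AB.
Rh cross +/- × +/+ → 1 Rh+; so P(type B, Rh-positive) = 1/4 × 1 = 1/4 per child.
P(none) = (3/4)^2 = 9/16; P(at least one) = 1 − 9/16 = 7/16.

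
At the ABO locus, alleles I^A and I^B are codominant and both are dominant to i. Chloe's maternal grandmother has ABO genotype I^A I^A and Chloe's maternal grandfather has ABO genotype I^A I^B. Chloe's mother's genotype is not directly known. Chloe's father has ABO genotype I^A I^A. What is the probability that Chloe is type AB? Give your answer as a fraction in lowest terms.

Chloe's mother's ABO genotype from I^A I^A × I^A I^B: 1/2 I^A I^A, 1/2 I^A I^B.
Crossing each possibility with the father I^A I^A and summing P(type AB): 1/2·0 + 1/2·1/2 = 1/4.

1/4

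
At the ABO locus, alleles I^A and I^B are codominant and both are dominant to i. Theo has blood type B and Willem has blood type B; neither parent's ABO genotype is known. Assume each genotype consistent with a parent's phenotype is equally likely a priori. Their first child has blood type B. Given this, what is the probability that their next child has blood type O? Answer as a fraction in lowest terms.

Possible genotypes: Theo ∈ {I^B I^B, I^B i}; Willem ∈ {I^B I^B, I^B i}.
Weight each parental genotype pair by prior × P(type-B child):
  I^B I^B × I^B I^B: posterior weight 4/15; P(next child type O) = 0.
  I^B I^B × I^B i: posterior weight 4/15; P(next child type O) = 0.
  I^B i × I^B I^B: posterior weight 4/15; P(next child type O) = 0.
  I^B i × I^B i: posterior weight 1/5; P(next child type O) = 1/4.
Weighted sum = 1/20.

1/20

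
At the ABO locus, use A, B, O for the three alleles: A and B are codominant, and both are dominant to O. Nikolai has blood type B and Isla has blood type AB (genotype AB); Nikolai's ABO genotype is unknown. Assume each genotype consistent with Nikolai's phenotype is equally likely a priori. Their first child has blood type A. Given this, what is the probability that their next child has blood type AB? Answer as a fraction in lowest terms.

Possible genotypes: Nikolai ∈ {BB, BO}; Isla ∈ {AB}.
Weight each parental genotype pair by prior × P(type-A child):
  BO × AB: posterior weight 1; P(next child type AB) = 1/4.
Weighted sum = 1/4.

1/4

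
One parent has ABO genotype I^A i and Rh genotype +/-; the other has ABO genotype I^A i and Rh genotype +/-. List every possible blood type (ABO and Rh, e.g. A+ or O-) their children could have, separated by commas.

Gametes from I^A i × I^A i give offspring ABO genotypes I^A I^A, I^A i, i i, i.e. phenotypes O, A.
Rh cross +/- × +/- → phenotypes Rh+, Rh-.
Combining independently: O+, O-, A+, A-.

O+, O-, A+, A-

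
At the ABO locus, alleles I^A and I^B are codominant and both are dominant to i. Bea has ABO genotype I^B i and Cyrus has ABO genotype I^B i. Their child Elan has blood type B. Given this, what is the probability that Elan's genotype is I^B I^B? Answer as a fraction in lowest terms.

Cross I^B i × I^B i → 1/4 I^B I^B, 1/2 I^B i, 1/4 i i.
Type-B genotypes among offspring: I^B I^B (1/4), I^B i (1/2); total 3/4.
P(I^B I^B | type B) = (1/4) / (3/4) = 1/3.

1/3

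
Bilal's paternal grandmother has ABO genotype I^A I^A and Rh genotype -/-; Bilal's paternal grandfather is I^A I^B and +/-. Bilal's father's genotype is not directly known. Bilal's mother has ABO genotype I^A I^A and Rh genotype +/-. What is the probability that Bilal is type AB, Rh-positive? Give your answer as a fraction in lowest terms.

Bilal's father's ABO genotype from I^A I^A × I^A I^B: 1/2 I^A I^A, 1/2 I^A I^B.
Crossing each possibility with the mother I^A I^A and summing P(type AB): 1/2·0 + 1/2·1/2 = 1/4.
Similarly for Rh via the father's Rh distribution: P(Rh+) = 5/8.
Independent loci: 1/4 × 5/8 = 5/32.

5/32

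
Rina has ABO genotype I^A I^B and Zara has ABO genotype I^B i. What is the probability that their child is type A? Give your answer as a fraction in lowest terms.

ABO cross I^A I^B × I^B i → offspring phenotypes: 1/4 A, 1/2 B, 1/4 AB.
So P(type A) = 1/4.

1/4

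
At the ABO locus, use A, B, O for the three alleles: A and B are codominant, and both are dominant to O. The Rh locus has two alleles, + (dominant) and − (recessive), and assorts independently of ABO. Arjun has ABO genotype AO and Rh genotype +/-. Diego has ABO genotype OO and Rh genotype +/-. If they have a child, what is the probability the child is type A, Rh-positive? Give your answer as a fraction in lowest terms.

ABO cross AO × OO → offspring phenotypes: 1/2 O, 1/2 A.
Rh cross +/- × +/- → 3/4 Rh+, 1/4 Rh-.
Independent loci: P(type A, Rh-positive) = 1/2 × 3/4 = 3/8.

3/8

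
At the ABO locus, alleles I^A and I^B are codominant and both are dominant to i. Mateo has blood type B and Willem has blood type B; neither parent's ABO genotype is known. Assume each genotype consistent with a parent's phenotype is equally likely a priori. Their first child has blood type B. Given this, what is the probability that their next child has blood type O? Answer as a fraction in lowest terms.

1/20

Possible genotypes: Mateo ∈ {I^B I^B, I^B i}; Willem ∈ {I^B I^B, I^B i}.
Weight each parental genotype pair by prior × P(type-B child):
  I^B I^B × I^B I^B: posterior weight 4/15; P(next child type O) = 0.
  I^B I^B × I^B i: posterior weight 4/15; P(next child type O) = 0.
  I^B i × I^B I^B: posterior weight 4/15; P(next child type O) = 0.
  I^B i × I^B i: posterior weight 1/5; P(next child type O) = 1/4.
Weighted sum = 1/20.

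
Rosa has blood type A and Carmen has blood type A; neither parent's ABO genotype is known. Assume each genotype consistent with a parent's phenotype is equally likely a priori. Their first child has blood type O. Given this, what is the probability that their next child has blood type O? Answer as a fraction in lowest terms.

Possible genotypes: Rosa ∈ {I^A I^A, I^A i}; Carmen ∈ {I^A I^A, I^A i}.
Weight each parental genotype pair by prior × P(type-O child):
  I^A i × I^A i: posterior weight 1; P(next child type O) = 1/4.
Weighted sum = 1/4.

1/4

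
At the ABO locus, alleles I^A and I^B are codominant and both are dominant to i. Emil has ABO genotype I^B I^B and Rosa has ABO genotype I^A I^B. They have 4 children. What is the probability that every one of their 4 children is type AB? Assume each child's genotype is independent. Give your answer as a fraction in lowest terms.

ABO cross I^B I^B × I^A I^B → 1/2 B, 1/2 AB.
So P(type AB) = 1/2 per child.
All 4 independent: (1/2)^4 = 1/16.

1/16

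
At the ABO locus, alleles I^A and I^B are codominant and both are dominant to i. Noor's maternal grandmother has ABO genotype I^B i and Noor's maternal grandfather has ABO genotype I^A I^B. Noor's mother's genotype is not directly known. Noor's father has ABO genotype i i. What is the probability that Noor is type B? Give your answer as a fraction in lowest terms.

1/2

Noor's mother's ABO genotype from I^B i × I^A I^B: 1/4 I^A I^B, 1/4 I^A i, 1/4 I^B I^B, 1/4 I^B i.
Crossing each possibility with the father i i and summing P(type B): 1/4·1/2 + 1/4·0 + 1/4·1 + 1/4·1/2 = 1/2.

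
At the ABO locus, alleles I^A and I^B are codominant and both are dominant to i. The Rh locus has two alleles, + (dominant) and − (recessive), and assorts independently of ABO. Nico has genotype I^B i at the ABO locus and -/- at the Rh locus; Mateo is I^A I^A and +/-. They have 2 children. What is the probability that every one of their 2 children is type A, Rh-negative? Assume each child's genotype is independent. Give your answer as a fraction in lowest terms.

ABO cross I^B i × I^A I^A → 1/2 A, 1/2 AB.
Rh cross -/- × +/- → 1/2 Rh+, 1/2 Rh-; so P(type A, Rh-negative) = 1/2 × 1/2 = 1/4 per child.
All 2 independent: (1/4)^2 = 1/16.

1/16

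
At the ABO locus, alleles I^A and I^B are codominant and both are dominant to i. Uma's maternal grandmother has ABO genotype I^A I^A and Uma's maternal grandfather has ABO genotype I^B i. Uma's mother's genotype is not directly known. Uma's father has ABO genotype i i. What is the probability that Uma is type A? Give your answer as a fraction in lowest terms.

Uma's mother's ABO genotype from I^A I^A × I^B i: 1/2 I^A I^B, 1/2 I^A i.
Crossing each possibility with the father i i and summing P(type A): 1/2·1/2 + 1/2·1/2 = 1/2.

1/2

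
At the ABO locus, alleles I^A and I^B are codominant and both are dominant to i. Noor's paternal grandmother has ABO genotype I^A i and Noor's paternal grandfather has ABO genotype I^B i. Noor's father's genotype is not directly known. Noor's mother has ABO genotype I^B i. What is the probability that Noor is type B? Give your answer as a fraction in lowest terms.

1/2

Noor's father's ABO genotype from I^A i × I^B i: 1/4 I^A I^B, 1/4 I^A i, 1/4 I^B i, 1/4 i i.
Crossing each possibility with the mother I^B i and summing P(type B): 1/4·1/2 + 1/4·1/4 + 1/4·3/4 + 1/4·1/2 = 1/2.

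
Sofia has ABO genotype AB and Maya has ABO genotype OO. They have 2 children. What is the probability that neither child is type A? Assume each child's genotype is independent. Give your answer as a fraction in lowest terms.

ABO cross AB × OO → 1/2 A, 1/2 B.
So P(type A) = 1/2 per child.
P(not type A) = 1/2 for one child; (1/2)^2 = 1/4.

1/4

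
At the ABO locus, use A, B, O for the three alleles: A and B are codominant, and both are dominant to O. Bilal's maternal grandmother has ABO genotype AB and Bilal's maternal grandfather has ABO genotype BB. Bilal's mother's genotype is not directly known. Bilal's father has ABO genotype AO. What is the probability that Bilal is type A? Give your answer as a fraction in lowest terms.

Bilal's mother's ABO genotype from AB × BB: 1/2 AB, 1/2 BB.
Crossing each possibility with the father AO and summing P(type A): 1/2·1/2 + 1/2·0 = 1/4.

1/4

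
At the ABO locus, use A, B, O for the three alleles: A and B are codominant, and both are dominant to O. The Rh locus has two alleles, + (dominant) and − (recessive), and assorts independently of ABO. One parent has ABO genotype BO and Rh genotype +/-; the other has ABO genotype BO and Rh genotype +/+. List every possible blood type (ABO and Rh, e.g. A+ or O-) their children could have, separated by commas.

O+, B+

Gametes from BO × BO give offspring ABO genotypes BB, BO, OO, i.e. phenotypes O, B.
Rh cross +/- × +/+ → phenotypes Rh+.
Combining independently: O+, B+.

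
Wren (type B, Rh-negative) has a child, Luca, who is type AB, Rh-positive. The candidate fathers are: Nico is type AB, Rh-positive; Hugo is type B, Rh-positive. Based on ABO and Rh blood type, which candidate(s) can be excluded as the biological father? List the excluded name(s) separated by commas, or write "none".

Hugo

A candidate is excluded only if no genotype consistent with his phenotype could produce a type AB, Rh-positive child with a type B, Rh-negative mother.
Hugo (type B, Rh+): no genotype consistent with that phenotype can produce a type-AB Rh+ child with a type-B mother.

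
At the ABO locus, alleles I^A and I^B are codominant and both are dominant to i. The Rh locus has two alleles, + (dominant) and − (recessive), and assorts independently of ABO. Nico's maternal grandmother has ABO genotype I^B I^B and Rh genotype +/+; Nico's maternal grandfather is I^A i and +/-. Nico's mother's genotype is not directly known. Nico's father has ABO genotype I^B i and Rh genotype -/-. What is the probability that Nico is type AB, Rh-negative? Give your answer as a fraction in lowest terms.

1/32

Nico's mother's ABO genotype from I^B I^B × I^A i: 1/2 I^A I^B, 1/2 I^B i.
Crossing each possibility with the father I^B i and summing P(type AB): 1/2·1/4 + 1/2·0 = 1/8.
Similarly for Rh via the mother's Rh distribution: P(Rh-) = 1/4.
Independent loci: 1/8 × 1/4 = 1/32.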